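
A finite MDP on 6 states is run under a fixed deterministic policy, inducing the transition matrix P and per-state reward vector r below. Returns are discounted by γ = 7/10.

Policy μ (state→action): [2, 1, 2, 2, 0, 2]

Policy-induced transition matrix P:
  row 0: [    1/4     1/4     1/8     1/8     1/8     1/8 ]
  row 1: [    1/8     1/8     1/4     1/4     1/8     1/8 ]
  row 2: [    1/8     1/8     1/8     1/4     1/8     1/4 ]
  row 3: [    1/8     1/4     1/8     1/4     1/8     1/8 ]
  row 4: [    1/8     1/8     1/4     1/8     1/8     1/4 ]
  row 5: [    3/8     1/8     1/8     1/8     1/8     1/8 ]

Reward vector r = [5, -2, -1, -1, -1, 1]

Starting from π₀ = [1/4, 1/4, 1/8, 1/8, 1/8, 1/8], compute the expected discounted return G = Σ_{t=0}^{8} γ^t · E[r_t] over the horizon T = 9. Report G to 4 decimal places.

t=0: π = [0.2500, 0.2500, 0.1250, 0.1250, 0.1250, 0.1250], E[r] = 0.5000, γ^t·E[r] = 0.500000, running G = 0.500000
t=1: π = [0.1875, 0.1719, 0.1719, 0.1875, 0.1250, 0.1563], E[r] = 0.2656, γ^t·E[r] = 0.185938, running G = 0.685938
t=2: π = [0.1875, 0.1719, 0.1621, 0.1914, 0.1250, 0.1621], E[r] = 0.2773, γ^t·E[r] = 0.135898, running G = 0.821836
t=3: π = [0.1890, 0.1724, 0.1621, 0.1907, 0.1250, 0.1609], E[r] = 0.2832, γ^t·E[r] = 0.097139, running G = 0.918975
t=4: π = [0.1888, 0.1725, 0.1622, 0.1906, 0.1250, 0.1609], E[r] = 0.2824, γ^t·E[r] = 0.067799, running G = 0.986774
t=5: π = [0.1888, 0.1724, 0.1622, 0.1907, 0.1250, 0.1609], E[r] = 0.2823, γ^t·E[r] = 0.047450, running G = 1.034224
t=6: π = [0.1888, 0.1724, 0.1622, 0.1907, 0.1250, 0.1609], E[r] = 0.2823, γ^t·E[r] = 0.033215, running G = 1.067439
t=7: π = [0.1888, 0.1724, 0.1622, 0.1907, 0.1250, 0.1609], E[r] = 0.2823, γ^t·E[r] = 0.023251, running G = 1.090690
t=8: π = [0.1888, 0.1724, 0.1622, 0.1907, 0.1250, 0.1609], E[r] = 0.2823, γ^t·E[r] = 0.016276, running G = 1.106965

G = 1.1070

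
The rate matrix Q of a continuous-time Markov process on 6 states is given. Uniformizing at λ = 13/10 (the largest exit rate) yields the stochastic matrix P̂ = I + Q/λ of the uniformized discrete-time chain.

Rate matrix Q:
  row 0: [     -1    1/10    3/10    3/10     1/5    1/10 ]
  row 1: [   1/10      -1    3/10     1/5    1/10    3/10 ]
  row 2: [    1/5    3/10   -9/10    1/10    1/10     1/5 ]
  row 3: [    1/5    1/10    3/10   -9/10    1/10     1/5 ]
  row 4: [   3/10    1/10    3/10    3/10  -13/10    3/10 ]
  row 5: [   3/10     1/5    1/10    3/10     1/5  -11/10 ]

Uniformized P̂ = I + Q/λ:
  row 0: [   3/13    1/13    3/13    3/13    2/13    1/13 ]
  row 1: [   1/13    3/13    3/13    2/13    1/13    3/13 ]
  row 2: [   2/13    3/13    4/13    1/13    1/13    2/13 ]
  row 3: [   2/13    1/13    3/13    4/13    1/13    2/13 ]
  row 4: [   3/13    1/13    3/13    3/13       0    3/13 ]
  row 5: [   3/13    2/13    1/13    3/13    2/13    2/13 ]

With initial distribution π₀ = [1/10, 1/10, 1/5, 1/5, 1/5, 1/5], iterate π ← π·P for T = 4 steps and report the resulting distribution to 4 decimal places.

π = [0.1757, 0.1459, 0.2235, 0.2007, 0.0954, 0.1588]

t=0: π = [0.1000, 0.1000, 0.2000, 0.2000, 0.2000, 0.2000]
t=1: π = [0.1846, 0.1385, 0.2154, 0.2077, 0.0846, 0.1692]
t=2: π = [0.1769, 0.1444, 0.2213, 0.2030, 0.0976, 0.1568]
t=3: π = [0.1759, 0.1452, 0.2237, 0.2012, 0.0951, 0.1589]
t=4: π = [0.1757, 0.1459, 0.2235, 0.2007, 0.0954, 0.1588]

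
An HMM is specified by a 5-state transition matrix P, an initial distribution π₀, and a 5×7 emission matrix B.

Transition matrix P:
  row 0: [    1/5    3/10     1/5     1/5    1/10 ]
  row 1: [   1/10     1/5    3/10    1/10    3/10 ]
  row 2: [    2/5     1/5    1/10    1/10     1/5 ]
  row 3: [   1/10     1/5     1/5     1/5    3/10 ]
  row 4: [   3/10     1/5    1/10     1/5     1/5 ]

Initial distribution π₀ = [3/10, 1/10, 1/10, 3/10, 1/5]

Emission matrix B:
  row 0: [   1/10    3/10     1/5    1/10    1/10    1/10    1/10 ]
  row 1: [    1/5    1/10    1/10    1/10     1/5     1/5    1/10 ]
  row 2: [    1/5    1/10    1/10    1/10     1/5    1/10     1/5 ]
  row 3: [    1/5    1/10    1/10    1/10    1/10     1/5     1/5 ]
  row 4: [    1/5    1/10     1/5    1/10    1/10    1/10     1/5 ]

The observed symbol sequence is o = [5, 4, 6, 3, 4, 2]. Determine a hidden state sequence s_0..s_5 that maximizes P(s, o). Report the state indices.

t=0: δ = [3.000e-02, 2.000e-02, 1.000e-02, 6.000e-02, 2.000e-02]  (obs o_0=5)
t=1: δ = [6.000e-04, 2.400e-03, 2.400e-03, 1.200e-03, 1.800e-03]  ψ = [0, 3, 3, 3, 3]  (obs o_1=4)
t=2: δ = [9.600e-05, 4.800e-05, 1.440e-04, 7.200e-05, 1.440e-04]  ψ = [2, 1, 1, 4, 1]  (obs o_2=6)
t=3: δ = [5.760e-06, 2.880e-06, 1.920e-06, 2.880e-06, 2.880e-06]  ψ = [2, 0, 0, 4, 2]  (obs o_3=3)
t=4: δ = [1.152e-07, 3.456e-07, 2.304e-07, 1.152e-07, 8.640e-08]  ψ = [0, 0, 0, 0, 1]  (obs o_4=4)
t=5: δ = [1.843e-08, 6.912e-09, 1.037e-08, 3.456e-09, 2.074e-08]  ψ = [2, 1, 1, 1, 1]  (obs o_5=2)
backtrack: best end state = 4; path = [3, 1, 2, 0, 1, 4]

path = [3, 1, 2, 0, 1, 4]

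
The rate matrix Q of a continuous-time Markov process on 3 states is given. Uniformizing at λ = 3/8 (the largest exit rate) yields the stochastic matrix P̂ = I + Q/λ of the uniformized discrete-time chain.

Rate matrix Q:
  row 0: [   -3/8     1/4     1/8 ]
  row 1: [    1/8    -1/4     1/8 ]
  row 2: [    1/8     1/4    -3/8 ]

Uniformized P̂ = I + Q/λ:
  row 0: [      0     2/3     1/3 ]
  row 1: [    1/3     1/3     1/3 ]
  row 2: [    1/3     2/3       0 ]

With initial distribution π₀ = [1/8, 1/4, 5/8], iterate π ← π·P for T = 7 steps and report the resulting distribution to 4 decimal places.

t=0: π = [0.1250, 0.2500, 0.6250]
t=1: π = [0.2917, 0.5833, 0.1250]
t=2: π = [0.2361, 0.4722, 0.2917]
t=3: π = [0.2546, 0.5093, 0.2361]
t=4: π = [0.2485, 0.4969, 0.2546]
t=5: π = [0.2505, 0.5010, 0.2485]
t=6: π = [0.2498, 0.4997, 0.2505]
t=7: π = [0.2501, 0.5001, 0.2498]

π = [0.2501, 0.5001, 0.2498]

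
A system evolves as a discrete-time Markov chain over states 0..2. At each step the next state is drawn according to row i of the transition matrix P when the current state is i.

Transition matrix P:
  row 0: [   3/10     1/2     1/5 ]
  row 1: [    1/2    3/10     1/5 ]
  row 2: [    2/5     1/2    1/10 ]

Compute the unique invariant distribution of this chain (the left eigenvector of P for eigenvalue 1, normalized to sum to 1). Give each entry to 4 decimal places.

π = [0.4015, 0.4167, 0.1818]

Balance equations π_j = Σ_i π_i·P[i][j]:
  π_0 = 3/10·π_0 + 1/2·π_1 + 2/5·π_2
  π_1 = 1/2·π_0 + 3/10·π_1 + 1/2·π_2
  normalize: π_0 + π_1 + π_2 = 1
Solving the linear system gives exactly π = [53/132, 5/12, 2/11].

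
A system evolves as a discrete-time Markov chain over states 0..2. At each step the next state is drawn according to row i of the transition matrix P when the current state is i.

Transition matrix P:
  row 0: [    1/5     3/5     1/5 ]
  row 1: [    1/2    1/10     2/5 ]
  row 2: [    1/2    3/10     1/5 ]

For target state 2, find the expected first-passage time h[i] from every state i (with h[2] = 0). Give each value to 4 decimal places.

First-step conditioning: h[2] = 0; for i ≠ 2, h[i] = 1 + Σ_k P[i][k]·h[k].
  h[0] = 1 + 1/5·h[0] + 3/5·h[1]
  h[1] = 1 + 1/2·h[0] + 1/10·h[1]
Solving the 2×2 linear system over states ≠ 2 gives exactly h = [25/7, 65/21, 0] (h[2] = 0 is the target).

h = [3.5714, 3.0952, 0.0000]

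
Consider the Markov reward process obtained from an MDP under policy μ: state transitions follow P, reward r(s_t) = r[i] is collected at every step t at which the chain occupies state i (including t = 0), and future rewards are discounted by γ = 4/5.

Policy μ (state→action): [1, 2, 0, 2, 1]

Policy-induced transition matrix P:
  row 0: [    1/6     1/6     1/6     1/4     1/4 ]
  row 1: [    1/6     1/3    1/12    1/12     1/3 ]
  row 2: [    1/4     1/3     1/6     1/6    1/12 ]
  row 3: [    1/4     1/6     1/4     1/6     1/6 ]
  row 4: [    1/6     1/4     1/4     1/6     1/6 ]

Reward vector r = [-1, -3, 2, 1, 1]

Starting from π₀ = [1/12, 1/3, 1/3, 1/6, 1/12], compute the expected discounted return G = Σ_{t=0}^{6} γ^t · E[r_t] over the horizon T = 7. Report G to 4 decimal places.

G = -0.9990

t=0: π = [0.0833, 0.3333, 0.3333, 0.1667, 0.0833], E[r] = -0.1667, γ^t·E[r] = -0.166667, running G = -0.166667
t=1: π = [0.2083, 0.2847, 0.1597, 0.1458, 0.2014], E[r] = -0.3958, γ^t·E[r] = -0.316667, running G = -0.483333
t=2: π = [0.1921, 0.2575, 0.1719, 0.1603, 0.2182], E[r] = -0.2425, γ^t·E[r] = -0.155185, running G = -0.638519
t=3: π = [0.1943, 0.2564, 0.1767, 0.1612, 0.2113], E[r] = -0.2376, γ^t·E[r] = -0.121654, running G = -0.760173
t=4: π = [0.1948, 0.2565, 0.1763, 0.1615, 0.2109], E[r] = -0.2392, γ^t·E[r] = -0.097970, running G = -0.858143
t=5: π = [0.1948, 0.2564, 0.1763, 0.1615, 0.2110], E[r] = -0.2388, γ^t·E[r] = -0.078253, running G = -0.936396
t=6: π = [0.1948, 0.2564, 0.1763, 0.1615, 0.2109], E[r] = -0.2387, γ^t·E[r] = -0.062587, running G = -0.998983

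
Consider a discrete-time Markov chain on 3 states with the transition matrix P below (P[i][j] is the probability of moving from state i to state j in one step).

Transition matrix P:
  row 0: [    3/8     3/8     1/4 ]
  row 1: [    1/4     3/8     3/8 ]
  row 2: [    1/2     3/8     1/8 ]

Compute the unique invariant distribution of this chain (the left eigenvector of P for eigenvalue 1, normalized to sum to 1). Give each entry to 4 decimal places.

π = [0.3611, 0.3750, 0.2639]

Balance equations π_j = Σ_i π_i·P[i][j]:
  π_0 = 3/8·π_0 + 1/4·π_1 + 1/2·π_2
  π_1 = 3/8·π_0 + 3/8·π_1 + 3/8·π_2
  normalize: π_0 + π_1 + π_2 = 1
Solving the linear system gives exactly π = [13/36, 3/8, 19/72].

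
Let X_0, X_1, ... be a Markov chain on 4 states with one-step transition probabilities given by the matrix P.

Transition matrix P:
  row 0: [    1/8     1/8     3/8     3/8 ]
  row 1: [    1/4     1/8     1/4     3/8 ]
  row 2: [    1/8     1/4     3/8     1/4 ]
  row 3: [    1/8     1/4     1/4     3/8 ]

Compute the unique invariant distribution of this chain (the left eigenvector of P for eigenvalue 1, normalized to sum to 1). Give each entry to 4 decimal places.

π = [0.1507, 0.2055, 0.3072, 0.3366]

Balance equations π_j = Σ_i π_i·P[i][j]:
  π_0 = 1/8·π_0 + 1/4·π_1 + 1/8·π_2 + 1/8·π_3
  π_1 = 1/8·π_0 + 1/8·π_1 + 1/4·π_2 + 1/4·π_3
  π_2 = 3/8·π_0 + 1/4·π_1 + 3/8·π_2 + 1/4·π_3
  normalize: π_0 + π_1 + π_2 + π_3 = 1
Solving the linear system gives exactly π = [11/73, 15/73, 157/511, 172/511].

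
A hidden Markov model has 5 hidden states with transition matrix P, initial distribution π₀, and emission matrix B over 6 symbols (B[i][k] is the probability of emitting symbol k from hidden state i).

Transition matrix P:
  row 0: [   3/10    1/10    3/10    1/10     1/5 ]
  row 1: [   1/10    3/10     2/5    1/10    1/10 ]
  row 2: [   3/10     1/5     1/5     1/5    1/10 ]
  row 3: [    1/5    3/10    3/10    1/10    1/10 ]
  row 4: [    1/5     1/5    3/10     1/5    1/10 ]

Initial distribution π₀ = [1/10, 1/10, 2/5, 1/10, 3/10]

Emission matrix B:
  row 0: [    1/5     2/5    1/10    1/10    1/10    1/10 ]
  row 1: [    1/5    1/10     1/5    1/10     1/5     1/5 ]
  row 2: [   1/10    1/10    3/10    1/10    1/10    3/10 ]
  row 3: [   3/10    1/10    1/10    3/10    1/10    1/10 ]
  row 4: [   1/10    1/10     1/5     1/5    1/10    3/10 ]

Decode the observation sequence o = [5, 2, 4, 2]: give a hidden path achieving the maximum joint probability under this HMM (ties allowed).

path = [4, 2, 1, 2]

t=0: δ = [1.000e-02, 2.000e-02, 1.200e-01, 1.000e-02, 9.000e-02]  (obs o_0=5)
t=1: δ = [3.600e-03, 4.800e-03, 8.100e-03, 2.400e-03, 2.400e-03]  ψ = [2, 2, 4, 2, 2]  (obs o_1=2)
t=2: δ = [2.430e-04, 3.240e-04, 1.920e-04, 1.620e-04, 8.100e-05]  ψ = [2, 2, 1, 2, 2]  (obs o_2=4)
t=3: δ = [7.290e-06, 1.944e-05, 3.888e-05, 3.840e-06, 9.720e-06]  ψ = [0, 1, 1, 2, 0]  (obs o_3=2)
backtrack: best end state = 2; path = [4, 2, 1, 2]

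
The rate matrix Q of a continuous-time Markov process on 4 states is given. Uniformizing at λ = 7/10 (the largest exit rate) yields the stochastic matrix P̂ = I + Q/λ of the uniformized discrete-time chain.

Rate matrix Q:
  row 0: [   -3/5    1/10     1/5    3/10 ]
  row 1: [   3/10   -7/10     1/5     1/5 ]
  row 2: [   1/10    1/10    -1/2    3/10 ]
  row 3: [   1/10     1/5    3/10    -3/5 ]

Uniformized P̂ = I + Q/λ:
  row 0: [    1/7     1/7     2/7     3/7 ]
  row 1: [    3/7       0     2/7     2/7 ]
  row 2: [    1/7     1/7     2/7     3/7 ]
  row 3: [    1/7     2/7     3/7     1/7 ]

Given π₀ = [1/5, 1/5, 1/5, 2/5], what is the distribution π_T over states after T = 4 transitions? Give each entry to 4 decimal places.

t=0: π = [0.2000, 0.2000, 0.2000, 0.4000]
t=1: π = [0.2000, 0.1714, 0.3429, 0.2857]
t=2: π = [0.1918, 0.1592, 0.3265, 0.3224]
t=3: π = [0.1883, 0.1662, 0.3318, 0.3137]
t=4: π = [0.1903, 0.1639, 0.3305, 0.3152]

π = [0.1903, 0.1639, 0.3305, 0.3152]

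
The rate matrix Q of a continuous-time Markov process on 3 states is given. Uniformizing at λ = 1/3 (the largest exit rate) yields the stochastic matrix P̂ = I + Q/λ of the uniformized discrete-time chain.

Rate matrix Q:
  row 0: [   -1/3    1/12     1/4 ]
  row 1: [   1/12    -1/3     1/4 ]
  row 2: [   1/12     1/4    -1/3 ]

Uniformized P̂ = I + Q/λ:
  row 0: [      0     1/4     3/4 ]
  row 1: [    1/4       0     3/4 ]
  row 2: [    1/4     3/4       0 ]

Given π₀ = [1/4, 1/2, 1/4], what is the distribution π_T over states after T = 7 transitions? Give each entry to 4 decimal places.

t=0: π = [0.2500, 0.5000, 0.2500]
t=1: π = [0.1875, 0.2500, 0.5625]
t=2: π = [0.2031, 0.4688, 0.3281]
t=3: π = [0.1992, 0.2969, 0.5039]
t=4: π = [0.2002, 0.4277, 0.3721]
t=5: π = [0.2000, 0.3291, 0.4709]
t=6: π = [0.2000, 0.4032, 0.3968]
t=7: π = [0.2000, 0.3476, 0.4524]

π = [0.2000, 0.3476, 0.4524]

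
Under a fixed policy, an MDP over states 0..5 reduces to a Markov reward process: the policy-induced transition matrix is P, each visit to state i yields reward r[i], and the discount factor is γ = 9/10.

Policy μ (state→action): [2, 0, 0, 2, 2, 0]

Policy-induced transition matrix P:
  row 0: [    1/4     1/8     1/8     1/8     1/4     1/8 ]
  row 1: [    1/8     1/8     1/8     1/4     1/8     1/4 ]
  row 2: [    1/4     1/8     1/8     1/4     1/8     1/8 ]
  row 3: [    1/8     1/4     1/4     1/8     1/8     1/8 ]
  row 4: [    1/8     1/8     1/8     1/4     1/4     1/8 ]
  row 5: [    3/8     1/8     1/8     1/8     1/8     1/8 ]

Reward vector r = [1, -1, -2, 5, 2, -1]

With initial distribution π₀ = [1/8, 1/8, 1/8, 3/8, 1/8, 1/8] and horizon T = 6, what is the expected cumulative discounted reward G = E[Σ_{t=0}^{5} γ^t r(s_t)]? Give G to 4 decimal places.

t=0: π = [0.1250, 0.1250, 0.1250, 0.3750, 0.1250, 0.1250], E[r] = 1.7500, γ^t·E[r] = 1.750000, running G = 1.750000
t=1: π = [0.1875, 0.1719, 0.1719, 0.1719, 0.1563, 0.1406], E[r] = 0.7031, γ^t·E[r] = 0.632813, running G = 2.382813
t=2: π = [0.2051, 0.1465, 0.1465, 0.1875, 0.1680, 0.1465], E[r] = 0.8926, γ^t·E[r] = 0.722988, running G = 3.105801
t=3: π = [0.2056, 0.1484, 0.1484, 0.1826, 0.1716, 0.1433], E[r] = 0.8733, γ^t·E[r] = 0.636629, running G = 3.742430
t=4: π = [0.2051, 0.1478, 0.1478, 0.1836, 0.1721, 0.1436], E[r] = 0.8802, γ^t·E[r] = 0.577471, running G = 4.319901
t=5: π = [0.2050, 0.1479, 0.1479, 0.1835, 0.1722, 0.1435], E[r] = 0.8794, γ^t·E[r] = 0.519260, running G = 4.839161

G = 4.8392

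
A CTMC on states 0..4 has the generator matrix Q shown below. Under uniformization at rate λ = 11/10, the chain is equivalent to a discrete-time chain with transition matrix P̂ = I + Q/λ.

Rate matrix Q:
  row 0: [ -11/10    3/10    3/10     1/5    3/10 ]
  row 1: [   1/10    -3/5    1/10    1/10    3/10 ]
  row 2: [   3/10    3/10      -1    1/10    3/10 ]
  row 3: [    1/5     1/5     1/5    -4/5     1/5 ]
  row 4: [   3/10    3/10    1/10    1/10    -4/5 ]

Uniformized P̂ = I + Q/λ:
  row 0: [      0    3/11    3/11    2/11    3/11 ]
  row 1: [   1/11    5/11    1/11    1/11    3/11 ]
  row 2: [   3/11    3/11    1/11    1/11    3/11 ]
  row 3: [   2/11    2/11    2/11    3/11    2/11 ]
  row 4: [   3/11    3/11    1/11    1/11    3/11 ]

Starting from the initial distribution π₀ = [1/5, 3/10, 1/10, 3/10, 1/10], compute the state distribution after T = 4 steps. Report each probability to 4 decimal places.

π = [0.1599, 0.3186, 0.1316, 0.1290, 0.2609]

t=0: π = [0.2000, 0.3000, 0.1000, 0.3000, 0.1000]
t=1: π = [0.1364, 0.3000, 0.1545, 0.1636, 0.2455]
t=2: π = [0.1661, 0.3124, 0.1306, 0.1331, 0.2579]
t=3: π = [0.1585, 0.3174, 0.1332, 0.1302, 0.2606]
t=4: π = [0.1599, 0.3186, 0.1316, 0.1290, 0.2609]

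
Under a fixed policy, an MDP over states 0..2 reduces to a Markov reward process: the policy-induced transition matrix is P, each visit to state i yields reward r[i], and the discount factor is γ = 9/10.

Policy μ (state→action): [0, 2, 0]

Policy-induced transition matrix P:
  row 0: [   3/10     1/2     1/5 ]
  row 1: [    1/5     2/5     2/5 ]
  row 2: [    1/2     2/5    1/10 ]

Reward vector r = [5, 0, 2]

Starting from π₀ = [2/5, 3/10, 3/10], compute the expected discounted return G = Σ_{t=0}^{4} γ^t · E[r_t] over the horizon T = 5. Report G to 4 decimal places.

G = 9.0144

t=0: π = [0.4000, 0.3000, 0.3000], E[r] = 2.6000, γ^t·E[r] = 2.600000, running G = 2.600000
t=1: π = [0.3300, 0.4400, 0.2300], E[r] = 2.1100, γ^t·E[r] = 1.899000, running G = 4.499000
t=2: π = [0.3020, 0.4330, 0.2650], E[r] = 2.0400, γ^t·E[r] = 1.652400, running G = 6.151400
t=3: π = [0.3097, 0.4302, 0.2601], E[r] = 2.0687, γ^t·E[r] = 1.508082, running G = 7.659482
t=4: π = [0.3090, 0.4310, 0.2600], E[r] = 2.0651, γ^t·E[r] = 1.354886, running G = 9.014368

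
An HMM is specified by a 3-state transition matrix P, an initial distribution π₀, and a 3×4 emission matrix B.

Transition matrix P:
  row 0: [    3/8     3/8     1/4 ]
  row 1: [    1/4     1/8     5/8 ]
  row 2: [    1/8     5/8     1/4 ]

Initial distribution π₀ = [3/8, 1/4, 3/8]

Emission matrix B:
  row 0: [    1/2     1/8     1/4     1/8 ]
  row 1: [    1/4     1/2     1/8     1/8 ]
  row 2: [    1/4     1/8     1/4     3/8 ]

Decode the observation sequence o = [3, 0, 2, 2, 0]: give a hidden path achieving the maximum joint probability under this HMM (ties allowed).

path = [2, 1, 2, 1, 2]

t=0: δ = [4.688e-02, 3.125e-02, 1.406e-01]  (obs o_0=3)
t=1: δ = [8.789e-03, 2.197e-02, 8.789e-03]  ψ = [0, 2, 2]  (obs o_1=0)
t=2: δ = [1.373e-03, 6.866e-04, 3.433e-03]  ψ = [1, 2, 1]  (obs o_2=2)
t=3: δ = [1.287e-04, 2.682e-04, 2.146e-04]  ψ = [0, 2, 2]  (obs o_3=2)
t=4: δ = [3.353e-05, 3.353e-05, 4.191e-05]  ψ = [1, 2, 1]  (obs o_4=0)
backtrack: best end state = 2; path = [2, 1, 2, 1, 2]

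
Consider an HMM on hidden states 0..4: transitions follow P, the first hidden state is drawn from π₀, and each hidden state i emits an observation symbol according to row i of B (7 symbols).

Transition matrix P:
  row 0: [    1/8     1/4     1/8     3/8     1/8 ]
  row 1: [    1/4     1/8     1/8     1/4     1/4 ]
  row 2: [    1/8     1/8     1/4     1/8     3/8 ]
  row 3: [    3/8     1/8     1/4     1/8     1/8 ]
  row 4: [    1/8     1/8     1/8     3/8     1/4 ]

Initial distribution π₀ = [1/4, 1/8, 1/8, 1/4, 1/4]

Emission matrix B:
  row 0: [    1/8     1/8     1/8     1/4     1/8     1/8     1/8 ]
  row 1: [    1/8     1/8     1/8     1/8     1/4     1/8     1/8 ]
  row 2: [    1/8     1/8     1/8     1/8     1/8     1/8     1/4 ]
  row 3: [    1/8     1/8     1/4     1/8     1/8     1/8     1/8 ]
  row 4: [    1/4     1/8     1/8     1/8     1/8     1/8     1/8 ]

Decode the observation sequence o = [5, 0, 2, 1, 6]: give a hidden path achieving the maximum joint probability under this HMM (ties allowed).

t=0: δ = [3.125e-02, 1.562e-02, 1.562e-02, 3.125e-02, 3.125e-02]  (obs o_0=5)
t=1: δ = [1.465e-03, 9.766e-04, 9.766e-04, 1.465e-03, 1.953e-03]  ψ = [3, 0, 3, 0, 4]  (obs o_1=0)
t=2: δ = [6.866e-05, 4.578e-05, 4.578e-05, 1.831e-04, 6.104e-05]  ψ = [3, 0, 3, 4, 4]  (obs o_2=2)
t=3: δ = [8.583e-06, 2.861e-06, 5.722e-06, 3.219e-06, 2.861e-06]  ψ = [3, 3, 3, 0, 3]  (obs o_3=1)
t=4: δ = [1.509e-07, 2.682e-07, 3.576e-07, 4.023e-07, 2.682e-07]  ψ = [3, 0, 2, 0, 2]  (obs o_4=6)
backtrack: best end state = 3; path = [4, 4, 3, 0, 3]

path = [4, 4, 3, 0, 3]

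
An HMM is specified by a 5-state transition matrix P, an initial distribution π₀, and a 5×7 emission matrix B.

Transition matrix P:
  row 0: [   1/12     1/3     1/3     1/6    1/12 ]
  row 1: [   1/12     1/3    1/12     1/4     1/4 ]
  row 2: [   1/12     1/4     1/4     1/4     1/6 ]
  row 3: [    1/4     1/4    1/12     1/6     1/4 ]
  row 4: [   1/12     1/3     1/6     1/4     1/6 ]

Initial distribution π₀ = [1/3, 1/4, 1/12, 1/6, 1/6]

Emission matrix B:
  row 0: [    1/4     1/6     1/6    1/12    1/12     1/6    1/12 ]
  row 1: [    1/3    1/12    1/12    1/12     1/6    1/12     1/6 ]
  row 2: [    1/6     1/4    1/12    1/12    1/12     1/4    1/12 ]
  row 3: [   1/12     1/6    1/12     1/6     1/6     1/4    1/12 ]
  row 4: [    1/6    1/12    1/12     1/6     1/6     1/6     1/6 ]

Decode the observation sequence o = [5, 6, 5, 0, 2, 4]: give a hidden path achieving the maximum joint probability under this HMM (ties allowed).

path = [0, 1, 3, 1, 1, 1]

t=0: δ = [5.556e-02, 2.083e-02, 2.083e-02, 4.167e-02, 2.778e-02]  (obs o_0=5)
t=1: δ = [8.681e-04, 3.086e-03, 1.543e-03, 7.716e-04, 1.736e-03]  ψ = [3, 0, 0, 0, 3]  (obs o_1=6)
t=2: δ = [4.287e-05, 8.573e-05, 9.645e-05, 1.929e-04, 1.286e-04]  ψ = [1, 1, 2, 1, 1]  (obs o_2=5)
t=3: δ = [1.206e-05, 1.608e-05, 4.019e-06, 2.679e-06, 8.038e-06]  ψ = [3, 3, 2, 3, 3]  (obs o_3=0)
t=4: δ = [2.233e-07, 4.465e-07, 3.349e-07, 3.349e-07, 3.349e-07]  ψ = [1, 1, 0, 1, 1]  (obs o_4=2)
t=5: δ = [6.977e-09, 2.481e-08, 6.977e-09, 1.861e-08, 1.861e-08]  ψ = [3, 1, 2, 1, 1]  (obs o_5=4)
backtrack: best end state = 1; path = [0, 1, 3, 1, 1, 1]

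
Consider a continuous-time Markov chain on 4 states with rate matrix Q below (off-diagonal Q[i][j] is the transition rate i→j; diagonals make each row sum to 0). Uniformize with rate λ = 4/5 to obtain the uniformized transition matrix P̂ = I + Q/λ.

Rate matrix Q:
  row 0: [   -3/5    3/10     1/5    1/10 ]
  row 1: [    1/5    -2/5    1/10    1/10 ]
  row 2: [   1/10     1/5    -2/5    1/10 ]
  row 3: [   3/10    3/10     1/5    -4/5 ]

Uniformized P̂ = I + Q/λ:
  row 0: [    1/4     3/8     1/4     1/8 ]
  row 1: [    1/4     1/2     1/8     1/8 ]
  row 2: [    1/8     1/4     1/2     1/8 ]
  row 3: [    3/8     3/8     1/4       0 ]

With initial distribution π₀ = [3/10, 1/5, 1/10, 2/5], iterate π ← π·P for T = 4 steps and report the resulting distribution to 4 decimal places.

π = [0.2304, 0.3905, 0.2679, 0.1112]

t=0: π = [0.3000, 0.2000, 0.1000, 0.4000]
t=1: π = [0.2875, 0.3875, 0.2500, 0.0750]
t=2: π = [0.2281, 0.3922, 0.2641, 0.1156]
t=3: π = [0.2314, 0.3910, 0.2670, 0.1105]
t=4: π = [0.2304, 0.3905, 0.2679, 0.1112]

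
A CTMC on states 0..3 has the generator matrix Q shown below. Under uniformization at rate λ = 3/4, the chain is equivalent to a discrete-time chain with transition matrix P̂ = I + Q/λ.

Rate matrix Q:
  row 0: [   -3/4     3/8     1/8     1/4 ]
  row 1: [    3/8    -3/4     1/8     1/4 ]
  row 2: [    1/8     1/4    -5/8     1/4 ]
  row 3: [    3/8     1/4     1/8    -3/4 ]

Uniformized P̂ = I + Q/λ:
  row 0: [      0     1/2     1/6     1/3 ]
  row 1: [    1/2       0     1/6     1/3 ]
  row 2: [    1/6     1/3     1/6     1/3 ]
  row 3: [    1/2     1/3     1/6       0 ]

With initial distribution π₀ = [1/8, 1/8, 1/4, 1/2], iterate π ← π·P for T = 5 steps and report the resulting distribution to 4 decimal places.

t=0: π = [0.1250, 0.1250, 0.2500, 0.5000]
t=1: π = [0.3542, 0.3125, 0.1667, 0.1667]
t=2: π = [0.2674, 0.2882, 0.1667, 0.2778]
t=3: π = [0.3108, 0.2818, 0.1667, 0.2407]
t=4: π = [0.2891, 0.2912, 0.1667, 0.2531]
t=5: π = [0.2999, 0.2844, 0.1667, 0.2490]

π = [0.2999, 0.2844, 0.1667, 0.2490]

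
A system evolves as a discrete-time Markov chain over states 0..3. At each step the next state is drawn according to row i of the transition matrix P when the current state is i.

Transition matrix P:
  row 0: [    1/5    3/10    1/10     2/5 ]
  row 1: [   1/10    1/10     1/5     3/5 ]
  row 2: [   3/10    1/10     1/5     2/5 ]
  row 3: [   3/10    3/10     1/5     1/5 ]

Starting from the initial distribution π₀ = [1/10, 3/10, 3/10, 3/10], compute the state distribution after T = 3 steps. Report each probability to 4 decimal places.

π = [0.2307, 0.2194, 0.1759, 0.3740]

t=0: π = [0.1000, 0.3000, 0.3000, 0.3000]
t=1: π = [0.2300, 0.1800, 0.1900, 0.4000]
t=2: π = [0.2410, 0.2260, 0.1770, 0.3560]
t=3: π = [0.2307, 0.2194, 0.1759, 0.3740]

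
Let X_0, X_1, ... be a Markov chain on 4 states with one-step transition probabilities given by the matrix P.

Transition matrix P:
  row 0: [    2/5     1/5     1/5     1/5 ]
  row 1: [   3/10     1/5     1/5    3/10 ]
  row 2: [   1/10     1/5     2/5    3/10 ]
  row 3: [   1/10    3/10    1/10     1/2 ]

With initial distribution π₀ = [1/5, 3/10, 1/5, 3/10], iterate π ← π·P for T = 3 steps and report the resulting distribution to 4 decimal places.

t=0: π = [0.2000, 0.3000, 0.2000, 0.3000]
t=1: π = [0.2200, 0.2300, 0.2100, 0.3400]
t=2: π = [0.2120, 0.2340, 0.2080, 0.3460]
t=3: π = [0.2104, 0.2346, 0.2070, 0.3480]

π = [0.2104, 0.2346, 0.2070, 0.3480]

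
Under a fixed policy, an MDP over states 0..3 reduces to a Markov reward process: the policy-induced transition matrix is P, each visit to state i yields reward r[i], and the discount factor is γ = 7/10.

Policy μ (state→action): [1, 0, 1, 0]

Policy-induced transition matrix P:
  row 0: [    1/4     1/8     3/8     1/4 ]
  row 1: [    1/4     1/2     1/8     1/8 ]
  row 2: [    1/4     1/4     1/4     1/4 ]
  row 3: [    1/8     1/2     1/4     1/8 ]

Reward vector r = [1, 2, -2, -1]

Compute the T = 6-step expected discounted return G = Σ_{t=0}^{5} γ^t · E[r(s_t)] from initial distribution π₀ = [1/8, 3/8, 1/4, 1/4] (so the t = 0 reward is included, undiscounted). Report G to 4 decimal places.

t=0: π = [0.1250, 0.3750, 0.2500, 0.2500], E[r] = 0.1250, γ^t·E[r] = 0.125000, running G = 0.125000
t=1: π = [0.2188, 0.3906, 0.2188, 0.1719], E[r] = 0.3906, γ^t·E[r] = 0.273438, running G = 0.398438
t=2: π = [0.2285, 0.3633, 0.2285, 0.1797], E[r] = 0.3184, γ^t·E[r] = 0.155996, running G = 0.554434
t=3: π = [0.2275, 0.3572, 0.2332, 0.1821], E[r] = 0.2935, γ^t·E[r] = 0.100656, running G = 0.655089
t=4: π = [0.2272, 0.3564, 0.2338, 0.1826], E[r] = 0.2898, γ^t·E[r] = 0.069587, running G = 0.724676
t=5: π = [0.2272, 0.3563, 0.2339, 0.1826], E[r] = 0.2895, γ^t·E[r] = 0.048658, running G = 0.773335

G = 0.7733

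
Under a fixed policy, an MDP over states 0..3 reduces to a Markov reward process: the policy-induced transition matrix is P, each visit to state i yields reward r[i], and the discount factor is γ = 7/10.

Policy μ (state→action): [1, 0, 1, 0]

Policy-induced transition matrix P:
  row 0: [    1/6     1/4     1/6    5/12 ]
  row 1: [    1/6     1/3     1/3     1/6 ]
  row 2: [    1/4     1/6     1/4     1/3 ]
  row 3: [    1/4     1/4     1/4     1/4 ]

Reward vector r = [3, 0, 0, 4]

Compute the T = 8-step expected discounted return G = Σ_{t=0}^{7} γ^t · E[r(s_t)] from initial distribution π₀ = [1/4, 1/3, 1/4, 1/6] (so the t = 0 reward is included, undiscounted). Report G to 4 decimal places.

t=0: π = [0.2500, 0.3333, 0.2500, 0.1667], E[r] = 1.4167, γ^t·E[r] = 1.416667, running G = 1.416667
t=1: π = [0.2014, 0.2569, 0.2569, 0.2847], E[r] = 1.7431, γ^t·E[r] = 1.220139, running G = 2.636806
t=2: π = [0.2118, 0.2500, 0.2546, 0.2836], E[r] = 1.7697, γ^t·E[r] = 0.867141, running G = 3.503947
t=3: π = [0.2115, 0.2496, 0.2532, 0.2857], E[r] = 1.7773, γ^t·E[r] = 0.609612, running G = 4.113559
t=4: π = [0.2116, 0.2497, 0.2532, 0.2856], E[r] = 1.7769, γ^t·E[r] = 0.426638, running G = 4.540197
t=5: π = [0.2116, 0.2497, 0.2532, 0.2856], E[r] = 1.7769, γ^t·E[r] = 0.298641, running G = 4.838838
t=6: π = [0.2116, 0.2497, 0.2532, 0.2855], E[r] = 1.7769, γ^t·E[r] = 0.209048, running G = 5.047886
t=7: π = [0.2116, 0.2497, 0.2532, 0.2855], E[r] = 1.7769, γ^t·E[r] = 0.146334, running G = 5.194220

G = 5.1942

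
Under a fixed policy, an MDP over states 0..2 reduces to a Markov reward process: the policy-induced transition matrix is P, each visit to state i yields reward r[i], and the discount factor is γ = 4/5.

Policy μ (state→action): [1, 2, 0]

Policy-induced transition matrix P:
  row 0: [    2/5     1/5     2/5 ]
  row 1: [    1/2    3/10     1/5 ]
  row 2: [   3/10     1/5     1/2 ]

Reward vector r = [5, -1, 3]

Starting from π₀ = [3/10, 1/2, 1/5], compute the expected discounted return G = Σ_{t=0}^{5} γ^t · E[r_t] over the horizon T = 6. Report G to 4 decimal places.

t=0: π = [0.3000, 0.5000, 0.2000], E[r] = 1.6000, γ^t·E[r] = 1.600000, running G = 1.600000
t=1: π = [0.4300, 0.2500, 0.3200], E[r] = 2.8600, γ^t·E[r] = 2.288000, running G = 3.888000
t=2: π = [0.3930, 0.2250, 0.3820], E[r] = 2.8860, γ^t·E[r] = 1.847040, running G = 5.735040
t=3: π = [0.3843, 0.2225, 0.3932], E[r] = 2.8786, γ^t·E[r] = 1.473843, running G = 7.208883
t=4: π = [0.3829, 0.2223, 0.3948], E[r] = 2.8769, γ^t·E[r] = 1.178362, running G = 8.387245
t=5: π = [0.3827, 0.2222, 0.3950], E[r] = 2.8766, γ^t·E[r] = 0.942600, running G = 9.329845

G = 9.3298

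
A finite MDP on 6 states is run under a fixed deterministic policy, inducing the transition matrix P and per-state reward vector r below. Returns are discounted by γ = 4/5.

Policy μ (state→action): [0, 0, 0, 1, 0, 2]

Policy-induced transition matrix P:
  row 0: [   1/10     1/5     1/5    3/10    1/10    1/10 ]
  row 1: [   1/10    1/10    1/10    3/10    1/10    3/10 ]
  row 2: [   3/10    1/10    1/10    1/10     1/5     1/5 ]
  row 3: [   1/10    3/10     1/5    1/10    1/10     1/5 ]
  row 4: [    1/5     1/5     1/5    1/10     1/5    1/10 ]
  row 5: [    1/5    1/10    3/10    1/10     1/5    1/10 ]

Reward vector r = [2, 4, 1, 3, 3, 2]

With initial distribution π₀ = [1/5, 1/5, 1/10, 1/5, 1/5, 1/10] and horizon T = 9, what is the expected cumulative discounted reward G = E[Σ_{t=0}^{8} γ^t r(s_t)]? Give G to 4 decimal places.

G = 10.9323

t=0: π = [0.2000, 0.2000, 0.1000, 0.2000, 0.2000, 0.1000], E[r] = 2.7000, γ^t·E[r] = 2.700000, running G = 2.700000
t=1: π = [0.1500, 0.1800, 0.1800, 0.1800, 0.1400, 0.1700], E[r] = 2.5000, γ^t·E[r] = 2.000000, running G = 4.700000
t=2: π = [0.1670, 0.1650, 0.1810, 0.1660, 0.1490, 0.1720], E[r] = 2.4640, γ^t·E[r] = 1.576960, running G = 6.276960
t=3: π = [0.1683, 0.1648, 0.1826, 0.1664, 0.1502, 0.1677], E[r] = 2.4636, γ^t·E[r] = 1.261363, running G = 7.538323
t=4: π = [0.1683, 0.1651, 0.1820, 0.1666, 0.1501, 0.1679], E[r] = 2.4649, γ^t·E[r] = 1.009623, running G = 8.547946
t=5: π = [0.1682, 0.1652, 0.1821, 0.1667, 0.1500, 0.1679], E[r] = 2.4649, γ^t·E[r] = 0.807709, running G = 9.355655
t=6: π = [0.1682, 0.1652, 0.1821, 0.1667, 0.1500, 0.1679], E[r] = 2.4649, γ^t·E[r] = 0.646162, running G = 10.001818
t=7: π = [0.1682, 0.1652, 0.1821, 0.1667, 0.1500, 0.1679], E[r] = 2.4649, γ^t·E[r] = 0.516929, running G = 10.518746
t=8: π = [0.1682, 0.1652, 0.1821, 0.1667, 0.1500, 0.1679], E[r] = 2.4649, γ^t·E[r] = 0.413543, running G = 10.932290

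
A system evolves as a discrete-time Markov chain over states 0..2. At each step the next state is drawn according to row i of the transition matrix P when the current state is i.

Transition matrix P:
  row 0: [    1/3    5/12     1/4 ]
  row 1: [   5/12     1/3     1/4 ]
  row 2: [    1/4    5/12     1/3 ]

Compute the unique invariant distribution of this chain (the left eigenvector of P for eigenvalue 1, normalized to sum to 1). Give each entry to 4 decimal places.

Balance equations π_j = Σ_i π_i·P[i][j]:
  π_0 = 1/3·π_0 + 5/12·π_1 + 1/4·π_2
  π_1 = 5/12·π_0 + 1/3·π_1 + 5/12·π_2
  normalize: π_0 + π_1 + π_2 = 1
Solving the linear system gives exactly π = [49/143, 5/13, 3/11].

π = [0.3427, 0.3846, 0.2727]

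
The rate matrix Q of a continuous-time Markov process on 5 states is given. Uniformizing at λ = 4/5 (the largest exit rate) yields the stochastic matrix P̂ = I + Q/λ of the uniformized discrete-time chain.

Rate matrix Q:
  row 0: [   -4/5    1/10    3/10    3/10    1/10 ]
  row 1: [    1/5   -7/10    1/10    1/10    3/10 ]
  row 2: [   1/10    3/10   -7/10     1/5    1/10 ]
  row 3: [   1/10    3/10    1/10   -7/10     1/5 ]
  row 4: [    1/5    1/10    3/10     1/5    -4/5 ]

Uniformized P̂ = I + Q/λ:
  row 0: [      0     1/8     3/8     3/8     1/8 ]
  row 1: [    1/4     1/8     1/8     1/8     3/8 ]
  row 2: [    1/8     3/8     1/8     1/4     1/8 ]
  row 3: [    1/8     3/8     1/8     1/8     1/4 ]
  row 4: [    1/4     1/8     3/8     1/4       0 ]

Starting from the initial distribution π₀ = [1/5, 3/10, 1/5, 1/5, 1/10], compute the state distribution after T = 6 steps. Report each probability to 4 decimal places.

π = [0.1575, 0.2313, 0.2109, 0.2140, 0.1862]

t=0: π = [0.2000, 0.3000, 0.2000, 0.2000, 0.1000]
t=1: π = [0.1500, 0.2250, 0.2000, 0.2125, 0.2125]
t=2: π = [0.1609, 0.2281, 0.2156, 0.2141, 0.1813]
t=3: π = [0.1561, 0.2324, 0.2105, 0.2148, 0.1861]
t=4: π = [0.1578, 0.2313, 0.2105, 0.2136, 0.1867]
t=5: π = [0.1575, 0.2310, 0.2111, 0.2141, 0.1862]
t=6: π = [0.1575, 0.2313, 0.2109, 0.2140, 0.1862]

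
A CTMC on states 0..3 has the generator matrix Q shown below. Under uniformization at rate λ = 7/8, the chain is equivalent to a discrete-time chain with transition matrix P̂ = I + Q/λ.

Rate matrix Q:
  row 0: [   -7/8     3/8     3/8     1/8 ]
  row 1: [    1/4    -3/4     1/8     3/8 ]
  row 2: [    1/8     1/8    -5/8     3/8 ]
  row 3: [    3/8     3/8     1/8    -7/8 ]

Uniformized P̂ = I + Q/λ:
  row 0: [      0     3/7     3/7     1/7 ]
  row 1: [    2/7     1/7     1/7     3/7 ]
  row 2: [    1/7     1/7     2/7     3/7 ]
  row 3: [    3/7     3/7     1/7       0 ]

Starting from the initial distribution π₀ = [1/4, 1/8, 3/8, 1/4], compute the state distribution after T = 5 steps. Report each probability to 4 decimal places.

π = [0.2243, 0.2800, 0.2410, 0.2547]

t=0: π = [0.2500, 0.1250, 0.3750, 0.2500]
t=1: π = [0.1964, 0.2857, 0.2679, 0.2500]
t=2: π = [0.2270, 0.2704, 0.2372, 0.2653]
t=3: π = [0.2249, 0.2835, 0.2416, 0.2500]
t=4: π = [0.2227, 0.2785, 0.2416, 0.2572]
t=5: π = [0.2243, 0.2800, 0.2410, 0.2547]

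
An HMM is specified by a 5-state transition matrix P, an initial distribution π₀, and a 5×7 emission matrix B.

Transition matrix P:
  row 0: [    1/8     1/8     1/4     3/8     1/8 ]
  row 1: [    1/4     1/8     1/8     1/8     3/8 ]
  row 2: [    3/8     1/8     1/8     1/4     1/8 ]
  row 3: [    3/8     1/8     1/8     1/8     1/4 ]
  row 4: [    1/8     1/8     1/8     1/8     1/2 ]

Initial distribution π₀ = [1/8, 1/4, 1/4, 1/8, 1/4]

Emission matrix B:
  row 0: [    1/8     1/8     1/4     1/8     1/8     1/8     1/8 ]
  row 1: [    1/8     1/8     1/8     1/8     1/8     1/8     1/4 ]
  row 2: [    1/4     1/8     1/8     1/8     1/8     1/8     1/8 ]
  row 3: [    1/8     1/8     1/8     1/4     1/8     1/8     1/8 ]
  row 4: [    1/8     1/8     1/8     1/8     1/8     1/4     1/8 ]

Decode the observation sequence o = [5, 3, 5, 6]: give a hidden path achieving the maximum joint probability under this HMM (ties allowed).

path = [4, 4, 4, 4]

t=0: δ = [1.562e-02, 3.125e-02, 3.125e-02, 1.562e-02, 6.250e-02]  (obs o_0=5)
t=1: δ = [1.465e-03, 9.766e-04, 9.766e-04, 1.953e-03, 3.906e-03]  ψ = [2, 4, 4, 2, 4]  (obs o_1=3)
t=2: δ = [9.155e-05, 6.104e-05, 6.104e-05, 6.866e-05, 4.883e-04]  ψ = [3, 4, 4, 0, 4]  (obs o_2=5)
t=3: δ = [7.629e-06, 1.526e-05, 7.629e-06, 7.629e-06, 3.052e-05]  ψ = [4, 4, 4, 4, 4]  (obs o_3=6)
backtrack: best end state = 4; path = [4, 4, 4, 4]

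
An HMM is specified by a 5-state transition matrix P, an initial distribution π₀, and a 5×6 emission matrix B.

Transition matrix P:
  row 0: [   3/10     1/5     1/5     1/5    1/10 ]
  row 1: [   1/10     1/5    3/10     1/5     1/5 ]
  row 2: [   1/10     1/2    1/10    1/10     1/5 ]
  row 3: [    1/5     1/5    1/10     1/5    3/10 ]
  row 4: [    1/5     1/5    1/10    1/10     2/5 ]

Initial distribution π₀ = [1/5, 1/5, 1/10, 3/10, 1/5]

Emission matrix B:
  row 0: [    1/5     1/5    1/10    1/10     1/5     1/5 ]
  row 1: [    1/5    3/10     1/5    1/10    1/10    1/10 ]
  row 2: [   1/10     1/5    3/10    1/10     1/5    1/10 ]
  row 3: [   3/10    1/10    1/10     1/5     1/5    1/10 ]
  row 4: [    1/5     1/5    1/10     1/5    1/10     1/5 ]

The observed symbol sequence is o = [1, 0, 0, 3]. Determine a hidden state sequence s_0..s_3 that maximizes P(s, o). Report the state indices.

path = [4, 4, 4, 4]

t=0: δ = [4.000e-02, 6.000e-02, 2.000e-02, 3.000e-02, 4.000e-02]  (obs o_0=1)
t=1: δ = [2.400e-03, 2.400e-03, 1.800e-03, 3.600e-03, 3.200e-03]  ψ = [0, 1, 1, 1, 4]  (obs o_1=0)
t=2: δ = [1.440e-04, 1.800e-04, 7.200e-05, 2.160e-04, 2.560e-04]  ψ = [0, 2, 1, 3, 4]  (obs o_2=0)
t=3: δ = [5.120e-06, 5.120e-06, 5.400e-06, 8.640e-06, 2.048e-05]  ψ = [4, 4, 1, 3, 4]  (obs o_3=3)
backtrack: best end state = 4; path = [4, 4, 4, 4]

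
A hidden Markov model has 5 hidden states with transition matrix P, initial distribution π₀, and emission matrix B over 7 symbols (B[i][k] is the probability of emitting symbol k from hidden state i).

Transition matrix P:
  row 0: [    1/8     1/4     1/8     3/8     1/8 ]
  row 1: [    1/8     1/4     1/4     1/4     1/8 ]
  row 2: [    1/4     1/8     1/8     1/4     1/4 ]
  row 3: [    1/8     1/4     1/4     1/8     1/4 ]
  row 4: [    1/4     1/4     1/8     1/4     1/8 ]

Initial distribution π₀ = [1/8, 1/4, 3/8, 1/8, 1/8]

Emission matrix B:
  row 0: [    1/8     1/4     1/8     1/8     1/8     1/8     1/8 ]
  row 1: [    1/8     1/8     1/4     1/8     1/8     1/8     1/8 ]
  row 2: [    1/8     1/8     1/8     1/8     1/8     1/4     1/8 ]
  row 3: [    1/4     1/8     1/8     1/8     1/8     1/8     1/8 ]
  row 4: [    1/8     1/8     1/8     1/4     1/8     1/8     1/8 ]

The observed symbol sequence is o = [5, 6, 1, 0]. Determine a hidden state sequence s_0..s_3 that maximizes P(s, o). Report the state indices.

t=0: δ = [1.562e-02, 3.125e-02, 9.375e-02, 1.562e-02, 1.562e-02]  (obs o_0=5)
t=1: δ = [2.930e-03, 1.465e-03, 1.465e-03, 2.930e-03, 2.930e-03]  ψ = [2, 2, 2, 2, 2]  (obs o_1=6)
t=2: δ = [1.831e-04, 9.155e-05, 9.155e-05, 1.373e-04, 9.155e-05]  ψ = [4, 0, 3, 0, 3]  (obs o_2=1)
t=3: δ = [2.861e-06, 5.722e-06, 4.292e-06, 1.717e-05, 4.292e-06]  ψ = [0, 0, 3, 0, 3]  (obs o_3=0)
backtrack: best end state = 3; path = [2, 4, 0, 3]

path = [2, 4, 0, 3]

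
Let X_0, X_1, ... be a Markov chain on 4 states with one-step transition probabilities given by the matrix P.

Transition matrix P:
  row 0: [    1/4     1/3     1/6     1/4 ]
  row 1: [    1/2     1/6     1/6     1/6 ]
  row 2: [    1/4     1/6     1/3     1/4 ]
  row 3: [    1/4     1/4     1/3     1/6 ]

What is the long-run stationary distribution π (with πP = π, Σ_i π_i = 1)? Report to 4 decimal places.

π = [0.3090, 0.2359, 0.2425, 0.2126]

Balance equations π_j = Σ_i π_i·P[i][j]:
  π_0 = 1/4·π_0 + 1/2·π_1 + 1/4·π_2 + 1/4·π_3
  π_1 = 1/3·π_0 + 1/6·π_1 + 1/6·π_2 + 1/4·π_3
  π_2 = 1/6·π_0 + 1/6·π_1 + 1/3·π_2 + 1/3·π_3
  normalize: π_0 + π_1 + π_2 + π_3 = 1
Solving the linear system gives exactly π = [93/301, 71/301, 73/301, 64/301].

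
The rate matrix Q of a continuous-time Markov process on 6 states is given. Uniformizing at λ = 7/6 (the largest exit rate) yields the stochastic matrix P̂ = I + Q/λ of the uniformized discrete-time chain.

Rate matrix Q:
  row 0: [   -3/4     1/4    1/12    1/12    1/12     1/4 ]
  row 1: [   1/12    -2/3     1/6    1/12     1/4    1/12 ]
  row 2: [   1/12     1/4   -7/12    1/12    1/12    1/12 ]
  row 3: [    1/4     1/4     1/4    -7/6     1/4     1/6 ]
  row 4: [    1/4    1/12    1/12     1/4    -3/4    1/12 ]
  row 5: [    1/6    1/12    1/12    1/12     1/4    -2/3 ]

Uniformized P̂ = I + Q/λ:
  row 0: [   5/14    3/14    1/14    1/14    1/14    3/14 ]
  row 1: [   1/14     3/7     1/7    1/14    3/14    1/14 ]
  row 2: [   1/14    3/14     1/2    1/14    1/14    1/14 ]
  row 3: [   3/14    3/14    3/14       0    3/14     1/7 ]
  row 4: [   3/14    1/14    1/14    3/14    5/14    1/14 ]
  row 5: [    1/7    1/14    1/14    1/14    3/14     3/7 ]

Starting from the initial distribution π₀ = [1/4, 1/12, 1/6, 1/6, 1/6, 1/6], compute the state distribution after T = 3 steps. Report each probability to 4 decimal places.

π = [0.1744, 0.2068, 0.1720, 0.0915, 0.1909, 0.1643]

t=0: π = [0.2500, 0.0833, 0.1667, 0.1667, 0.1667, 0.1667]
t=1: π = [0.2024, 0.1845, 0.1726, 0.0833, 0.1786, 0.1786]
t=2: π = [0.1794, 0.2028, 0.1705, 0.0910, 0.1862, 0.1701]
t=3: π = [0.1744, 0.2068, 0.1720, 0.0915, 0.1909, 0.1643]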